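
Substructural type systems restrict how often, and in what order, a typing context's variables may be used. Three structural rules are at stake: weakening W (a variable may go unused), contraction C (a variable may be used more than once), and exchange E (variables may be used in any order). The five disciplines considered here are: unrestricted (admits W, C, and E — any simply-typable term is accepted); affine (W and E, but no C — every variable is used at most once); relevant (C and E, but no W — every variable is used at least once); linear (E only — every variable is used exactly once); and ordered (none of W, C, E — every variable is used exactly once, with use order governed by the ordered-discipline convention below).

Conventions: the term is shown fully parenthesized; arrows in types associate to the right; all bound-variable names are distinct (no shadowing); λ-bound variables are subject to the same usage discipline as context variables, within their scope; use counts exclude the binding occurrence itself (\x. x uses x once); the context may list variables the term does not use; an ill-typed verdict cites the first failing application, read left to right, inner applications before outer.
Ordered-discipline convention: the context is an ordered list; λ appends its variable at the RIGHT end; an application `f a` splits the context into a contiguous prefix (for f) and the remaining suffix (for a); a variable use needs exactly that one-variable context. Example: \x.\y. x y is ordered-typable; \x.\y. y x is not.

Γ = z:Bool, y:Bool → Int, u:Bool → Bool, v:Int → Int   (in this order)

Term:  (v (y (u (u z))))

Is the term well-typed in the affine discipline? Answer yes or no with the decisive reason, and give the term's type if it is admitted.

no — repeated use of u ×2
use counts: z=1, y=1, u=2, v=1
use order (left to right): v, y, u, u, z
typing: well-typed — term : Int
per-discipline verdicts: ordered ✗ | linear ✗ | affine ✗ | relevant ✓ | unrestricted ✓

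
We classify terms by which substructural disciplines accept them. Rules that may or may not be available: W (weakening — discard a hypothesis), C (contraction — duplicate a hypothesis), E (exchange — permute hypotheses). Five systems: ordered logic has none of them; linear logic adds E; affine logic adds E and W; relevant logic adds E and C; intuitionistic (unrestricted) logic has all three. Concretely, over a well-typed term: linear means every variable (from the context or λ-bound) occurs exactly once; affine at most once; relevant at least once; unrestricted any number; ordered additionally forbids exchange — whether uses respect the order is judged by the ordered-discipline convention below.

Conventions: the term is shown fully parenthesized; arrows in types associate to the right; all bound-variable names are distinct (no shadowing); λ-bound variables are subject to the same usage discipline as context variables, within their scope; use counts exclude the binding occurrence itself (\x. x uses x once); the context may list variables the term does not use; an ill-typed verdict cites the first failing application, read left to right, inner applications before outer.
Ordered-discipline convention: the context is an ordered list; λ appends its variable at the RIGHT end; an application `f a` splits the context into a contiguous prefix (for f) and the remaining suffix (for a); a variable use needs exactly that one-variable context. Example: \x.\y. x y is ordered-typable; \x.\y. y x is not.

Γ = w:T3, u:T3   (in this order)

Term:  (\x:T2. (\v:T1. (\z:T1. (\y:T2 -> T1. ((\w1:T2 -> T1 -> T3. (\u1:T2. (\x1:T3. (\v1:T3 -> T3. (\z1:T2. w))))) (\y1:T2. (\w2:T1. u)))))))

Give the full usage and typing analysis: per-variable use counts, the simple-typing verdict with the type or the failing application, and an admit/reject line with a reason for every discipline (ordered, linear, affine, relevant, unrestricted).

usage: w ×1; u ×1; x (λ-bound) ×0; v (λ-bound) ×0; z (λ-bound) ×0; y (λ-bound) ×0; w1 (λ-bound) ×0; u1 (λ-bound) ×0; x1 (λ-bound) ×0; v1 (λ-bound) ×0; z1 (λ-bound) ×0; y1 (λ-bound) ×0; w2 (λ-bound) ×0
order of uses: w, u
typing: ✓ — T2 -> T1 -> T1 -> (T2 -> T1) -> T2 -> T3 -> (T3 -> T3) -> T2 -> T3
ordered ✗ (needs weakening: x, v, z, y, w1, u1, x1, v1, z1, y1, w2 unused)
linear ✗ (needs weakening: x, v, z, y, w1, u1, x1, v1, z1, y1, w2 unused)
affine ✓ (w, u, x, v, z, y, w1, u1, x1, v1, z1, y1, w2: no repeats, contraction unneeded)
relevant ✗ (needs weakening: x, v, z, y, w1, u1, x1, v1, z1, y1, w2 unused)
unrestricted ✓ (well-typed at T2 -> T1 -> T1 -> (T2 -> T1) -> T2 -> T3 -> (T3 -> T3) -> T2 -> T3; no restrictions here)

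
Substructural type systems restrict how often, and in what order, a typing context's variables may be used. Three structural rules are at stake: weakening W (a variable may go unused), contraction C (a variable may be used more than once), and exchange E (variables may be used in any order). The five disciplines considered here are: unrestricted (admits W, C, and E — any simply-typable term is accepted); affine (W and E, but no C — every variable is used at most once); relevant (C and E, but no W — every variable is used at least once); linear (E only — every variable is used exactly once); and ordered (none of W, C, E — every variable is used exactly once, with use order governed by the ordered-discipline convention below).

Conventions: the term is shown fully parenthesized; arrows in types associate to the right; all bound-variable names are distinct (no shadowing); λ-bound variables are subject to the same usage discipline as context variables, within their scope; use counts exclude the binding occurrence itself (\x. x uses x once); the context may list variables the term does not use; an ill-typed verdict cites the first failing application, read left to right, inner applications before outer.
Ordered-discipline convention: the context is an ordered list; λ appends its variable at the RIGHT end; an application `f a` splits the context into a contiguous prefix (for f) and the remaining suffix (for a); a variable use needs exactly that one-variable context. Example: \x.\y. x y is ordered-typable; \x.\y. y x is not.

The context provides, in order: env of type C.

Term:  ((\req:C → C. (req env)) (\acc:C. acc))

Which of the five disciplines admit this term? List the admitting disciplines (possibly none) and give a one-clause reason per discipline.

admitted in: linear, affine, relevant, unrestricted
usage: env ×1; req (λ-bound) ×1; acc (λ-bound) ×1
order of uses: req, env, acc
typing: well-typed at C
ordered ✗ (needs exchange: uses follow req, env, acc)
linear ✓ (exactly-once usage across env, req, acc)
affine ✓ (at most one use each (env, req, acc))
relevant ✓ (at least one use each (env, req, acc))
unrestricted ✓ (typability at C is all that's needed)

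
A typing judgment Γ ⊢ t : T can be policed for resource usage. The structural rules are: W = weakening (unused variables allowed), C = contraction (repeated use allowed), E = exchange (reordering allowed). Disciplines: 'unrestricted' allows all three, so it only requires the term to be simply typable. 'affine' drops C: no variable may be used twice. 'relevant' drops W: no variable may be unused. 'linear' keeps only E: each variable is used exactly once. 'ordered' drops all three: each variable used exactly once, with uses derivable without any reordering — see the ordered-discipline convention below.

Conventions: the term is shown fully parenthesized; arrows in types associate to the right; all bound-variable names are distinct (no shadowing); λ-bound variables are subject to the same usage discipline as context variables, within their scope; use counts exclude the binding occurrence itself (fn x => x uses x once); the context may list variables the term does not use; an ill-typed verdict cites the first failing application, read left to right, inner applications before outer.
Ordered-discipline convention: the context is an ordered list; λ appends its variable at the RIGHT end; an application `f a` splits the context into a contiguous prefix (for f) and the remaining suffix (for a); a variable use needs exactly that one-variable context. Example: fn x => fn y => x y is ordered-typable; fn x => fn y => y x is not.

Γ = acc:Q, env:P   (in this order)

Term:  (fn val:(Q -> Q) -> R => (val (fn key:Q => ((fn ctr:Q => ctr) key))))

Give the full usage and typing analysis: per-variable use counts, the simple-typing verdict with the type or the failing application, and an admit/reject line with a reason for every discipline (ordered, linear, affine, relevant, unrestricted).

use counts: acc: 0×; env: 0×; val [bound]: 1×; key [bound]: 1×; ctr [bound]: 1×
uses in reading order: val, ctr, key
typing: well-typed — term : ((Q -> Q) -> R) -> R
ordered: ✗ — acc, env never used (weakening)
linear: ✗ — acc, env never used (weakening)
affine: ✓ — none of acc, env, val, key, ctr used more than once
relevant: ✗ — acc, env never used (weakening)
unrestricted: ✓ — typability at ((Q -> Q) -> R) -> R is all that's needed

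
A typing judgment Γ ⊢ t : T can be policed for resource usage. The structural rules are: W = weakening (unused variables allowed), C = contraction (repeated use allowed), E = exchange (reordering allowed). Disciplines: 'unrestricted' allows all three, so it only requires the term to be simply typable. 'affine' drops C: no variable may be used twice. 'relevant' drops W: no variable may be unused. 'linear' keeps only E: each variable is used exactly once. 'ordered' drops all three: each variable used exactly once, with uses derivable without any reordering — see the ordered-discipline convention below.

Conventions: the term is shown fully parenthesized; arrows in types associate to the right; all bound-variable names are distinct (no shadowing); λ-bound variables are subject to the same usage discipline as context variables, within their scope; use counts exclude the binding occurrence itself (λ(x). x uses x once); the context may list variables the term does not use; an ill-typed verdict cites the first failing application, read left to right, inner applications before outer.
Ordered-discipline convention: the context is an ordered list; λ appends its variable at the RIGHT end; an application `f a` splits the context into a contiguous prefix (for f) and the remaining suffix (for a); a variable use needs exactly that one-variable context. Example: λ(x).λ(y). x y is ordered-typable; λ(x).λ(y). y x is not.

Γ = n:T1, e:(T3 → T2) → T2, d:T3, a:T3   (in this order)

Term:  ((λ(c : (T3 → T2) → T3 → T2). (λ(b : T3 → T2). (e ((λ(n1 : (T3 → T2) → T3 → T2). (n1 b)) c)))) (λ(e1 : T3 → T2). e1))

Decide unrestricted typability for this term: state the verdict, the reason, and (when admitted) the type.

yes — typability at (T3 → T2) → T2 is all that's needed; term : (T3 → T2) → T2
usage: n: 0; e: 1; d: 0; a: 0; c [bound]: 1; b [bound]: 1; n1 [bound]: 1; e1 [bound]: 1
order of uses: e, n1, b, c, e1
typing: well-typed — term : (T3 → T2) → T2
across the five disciplines: ordered ✗ | linear ✗ | affine ✓ | relevant ✗ | unrestricted ✓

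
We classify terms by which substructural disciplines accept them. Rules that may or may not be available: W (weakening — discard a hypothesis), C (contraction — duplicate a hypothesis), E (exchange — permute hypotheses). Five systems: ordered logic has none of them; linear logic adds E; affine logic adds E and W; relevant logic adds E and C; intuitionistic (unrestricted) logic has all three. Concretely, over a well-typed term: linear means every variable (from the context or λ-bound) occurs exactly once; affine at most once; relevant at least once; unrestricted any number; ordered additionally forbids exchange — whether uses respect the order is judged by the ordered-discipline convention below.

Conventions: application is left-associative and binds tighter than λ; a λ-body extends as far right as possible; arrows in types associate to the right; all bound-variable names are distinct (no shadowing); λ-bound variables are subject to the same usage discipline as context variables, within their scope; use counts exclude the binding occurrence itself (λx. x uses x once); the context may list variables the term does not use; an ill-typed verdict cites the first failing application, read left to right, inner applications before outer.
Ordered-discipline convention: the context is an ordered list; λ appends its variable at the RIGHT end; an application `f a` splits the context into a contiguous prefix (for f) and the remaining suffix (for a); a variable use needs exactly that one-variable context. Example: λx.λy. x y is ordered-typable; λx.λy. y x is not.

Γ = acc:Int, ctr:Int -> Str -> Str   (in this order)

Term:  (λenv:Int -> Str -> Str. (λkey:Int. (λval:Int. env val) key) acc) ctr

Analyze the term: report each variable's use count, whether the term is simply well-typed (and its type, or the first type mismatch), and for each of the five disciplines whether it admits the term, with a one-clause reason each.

usage: acc: 1; ctr: 1; env [bound]: 1; key [bound]: 1; val [bound]: 1
uses in reading order: env, val, key, acc, ctr
typing: the term checks, with type Str -> Str
ordered ✗ (use order env, val, key, acc, ctr needs exchange)
linear ✓ (each of acc, ctr, env, key, val used exactly once)
affine ✓ (acc, ctr, env, key, val: no repeats, contraction unneeded)
relevant ✓ (every one of acc, ctr, env, key, val appears)
unrestricted ✓ (type-checks (Str -> Str) and nothing is barred)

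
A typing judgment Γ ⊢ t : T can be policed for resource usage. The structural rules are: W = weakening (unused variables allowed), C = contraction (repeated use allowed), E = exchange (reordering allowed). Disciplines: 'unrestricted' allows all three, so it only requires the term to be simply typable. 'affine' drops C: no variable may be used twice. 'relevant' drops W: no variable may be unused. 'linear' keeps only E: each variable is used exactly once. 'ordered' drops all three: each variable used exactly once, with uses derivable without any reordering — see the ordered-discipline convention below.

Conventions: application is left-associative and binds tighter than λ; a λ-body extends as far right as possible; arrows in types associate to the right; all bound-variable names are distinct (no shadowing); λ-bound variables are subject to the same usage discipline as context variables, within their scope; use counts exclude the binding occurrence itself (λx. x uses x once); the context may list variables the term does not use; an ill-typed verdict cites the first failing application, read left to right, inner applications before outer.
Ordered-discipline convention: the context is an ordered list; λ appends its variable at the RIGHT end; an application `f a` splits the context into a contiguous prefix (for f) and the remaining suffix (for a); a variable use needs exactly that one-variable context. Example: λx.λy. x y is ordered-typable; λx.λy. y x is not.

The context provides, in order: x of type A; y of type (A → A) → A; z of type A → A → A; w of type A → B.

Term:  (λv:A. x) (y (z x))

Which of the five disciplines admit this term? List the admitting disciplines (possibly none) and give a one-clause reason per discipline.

admitted in: unrestricted
variable uses: x=2; y=1; z=1; w=0; v (λ-bound)=0
order of uses: x, y, z, x
typing: the term checks, with type A
ordered: ✗ — needs contraction — x ×2; needs weakening: w, v unused
linear: ✗ — needs contraction — x ×2; needs weakening: w, v unused
affine: ✗ — needs contraction — x ×2
relevant: ✗ — needs weakening: w, v unused
unrestricted: ✓ — well-typed at A; no restrictions here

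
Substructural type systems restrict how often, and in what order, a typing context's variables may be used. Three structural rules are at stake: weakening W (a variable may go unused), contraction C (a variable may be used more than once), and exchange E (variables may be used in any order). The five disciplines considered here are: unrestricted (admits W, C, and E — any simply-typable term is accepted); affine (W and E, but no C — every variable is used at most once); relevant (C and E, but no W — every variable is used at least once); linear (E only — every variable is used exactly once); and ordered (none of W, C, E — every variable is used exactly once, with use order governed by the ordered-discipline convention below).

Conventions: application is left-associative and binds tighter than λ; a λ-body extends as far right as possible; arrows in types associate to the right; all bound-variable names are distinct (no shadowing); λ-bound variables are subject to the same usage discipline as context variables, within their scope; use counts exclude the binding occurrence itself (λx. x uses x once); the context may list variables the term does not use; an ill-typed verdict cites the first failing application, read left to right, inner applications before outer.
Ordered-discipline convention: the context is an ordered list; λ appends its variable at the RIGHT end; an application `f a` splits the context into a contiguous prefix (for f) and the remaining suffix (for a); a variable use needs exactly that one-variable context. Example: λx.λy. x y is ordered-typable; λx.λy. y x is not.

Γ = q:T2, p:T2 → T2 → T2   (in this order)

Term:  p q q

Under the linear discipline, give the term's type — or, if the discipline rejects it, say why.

not well-typed under linear — needs contraction — q ×2
usage: q: 2×; p: 1×
use order (left to right): p, q, q
typing: ✓ — T2
across the five disciplines: ordered ✗ · linear ✗ · affine ✗ · relevant ✓ · unrestricted ✓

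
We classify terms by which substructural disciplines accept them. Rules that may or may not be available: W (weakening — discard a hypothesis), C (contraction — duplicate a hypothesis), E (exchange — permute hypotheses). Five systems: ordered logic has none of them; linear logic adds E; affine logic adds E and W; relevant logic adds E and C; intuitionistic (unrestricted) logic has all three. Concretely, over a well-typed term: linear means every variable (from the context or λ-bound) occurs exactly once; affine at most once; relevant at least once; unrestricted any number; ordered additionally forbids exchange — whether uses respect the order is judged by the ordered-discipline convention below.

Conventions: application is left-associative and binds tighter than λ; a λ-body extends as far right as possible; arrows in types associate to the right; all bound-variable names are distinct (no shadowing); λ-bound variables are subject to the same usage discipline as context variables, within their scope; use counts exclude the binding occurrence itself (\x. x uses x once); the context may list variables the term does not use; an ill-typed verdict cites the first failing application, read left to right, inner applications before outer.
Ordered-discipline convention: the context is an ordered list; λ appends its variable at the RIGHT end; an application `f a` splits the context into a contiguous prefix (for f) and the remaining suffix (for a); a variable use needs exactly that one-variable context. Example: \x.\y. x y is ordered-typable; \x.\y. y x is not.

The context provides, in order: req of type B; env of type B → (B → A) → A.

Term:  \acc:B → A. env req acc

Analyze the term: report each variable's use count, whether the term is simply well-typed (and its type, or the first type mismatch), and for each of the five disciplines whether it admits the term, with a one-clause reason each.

variable uses: req ×1, env ×1, acc [bound] ×1
order of uses: env, req, acc
typing: ✓ — (B → A) → A
ordered: ✗, no contiguous prefix/suffix split fits env, req, acc
linear: ✓, exactly-once usage across req, env, acc
affine: ✓, at most one use each (req, env, acc)
relevant: ✓, at least one use each (req, env, acc)
unrestricted: ✓, well-typed at (B → A) → A; no restrictions here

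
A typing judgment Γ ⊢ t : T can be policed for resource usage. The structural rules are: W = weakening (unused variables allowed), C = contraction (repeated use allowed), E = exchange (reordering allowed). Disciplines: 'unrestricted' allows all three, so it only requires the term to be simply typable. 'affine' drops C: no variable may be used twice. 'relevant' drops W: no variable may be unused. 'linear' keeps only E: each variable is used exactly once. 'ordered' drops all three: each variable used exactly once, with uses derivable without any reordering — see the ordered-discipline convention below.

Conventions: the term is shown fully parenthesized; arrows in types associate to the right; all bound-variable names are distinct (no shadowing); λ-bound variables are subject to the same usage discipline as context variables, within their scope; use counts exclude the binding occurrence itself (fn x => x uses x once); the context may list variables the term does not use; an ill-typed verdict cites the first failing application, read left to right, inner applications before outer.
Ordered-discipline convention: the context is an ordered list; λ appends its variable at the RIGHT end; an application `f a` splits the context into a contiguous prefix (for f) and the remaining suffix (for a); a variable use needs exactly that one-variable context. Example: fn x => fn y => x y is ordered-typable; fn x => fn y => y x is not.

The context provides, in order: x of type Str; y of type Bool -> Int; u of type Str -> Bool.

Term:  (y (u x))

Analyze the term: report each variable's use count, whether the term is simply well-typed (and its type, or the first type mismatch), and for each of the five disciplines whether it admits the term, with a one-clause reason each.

usage: x: 1×; y: 1×; u: 1×
use order (left to right): y, u, x
typing: well-typed — term : Int
ordered: ✗, no contiguous prefix/suffix split fits y, u, x
linear: ✓, exactly-once usage across x, y, u
affine: ✓, no duplicate uses among x, y, u
relevant: ✓, at least one use each (x, y, u)
unrestricted: ✓, type-checks (Int) and nothing is barred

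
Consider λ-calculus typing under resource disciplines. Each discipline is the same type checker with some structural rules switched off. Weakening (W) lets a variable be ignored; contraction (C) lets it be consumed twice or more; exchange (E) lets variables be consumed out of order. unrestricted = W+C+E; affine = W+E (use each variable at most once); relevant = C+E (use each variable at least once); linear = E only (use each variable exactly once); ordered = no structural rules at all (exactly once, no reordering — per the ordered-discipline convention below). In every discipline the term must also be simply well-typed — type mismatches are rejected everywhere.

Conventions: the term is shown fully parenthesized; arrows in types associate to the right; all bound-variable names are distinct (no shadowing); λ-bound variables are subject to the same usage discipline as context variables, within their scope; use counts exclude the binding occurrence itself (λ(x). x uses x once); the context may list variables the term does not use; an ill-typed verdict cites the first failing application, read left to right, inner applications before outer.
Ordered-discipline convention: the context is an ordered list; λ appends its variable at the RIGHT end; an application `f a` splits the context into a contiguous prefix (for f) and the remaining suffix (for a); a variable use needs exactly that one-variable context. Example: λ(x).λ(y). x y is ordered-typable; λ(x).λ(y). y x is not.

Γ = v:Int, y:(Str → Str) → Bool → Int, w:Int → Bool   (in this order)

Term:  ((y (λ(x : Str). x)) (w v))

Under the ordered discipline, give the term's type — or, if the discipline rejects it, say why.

not well-typed under ordered — needs exchange: uses follow y, x, w, v
counts: v: 1; y: 1; w: 1; x (λ-bound): 1
left-to-right use order: y, x, w, v
typing: the term checks, with type Int
all disciplines: ordered ✗, linear ✓, affine ✓, relevant ✓, unrestricted ✓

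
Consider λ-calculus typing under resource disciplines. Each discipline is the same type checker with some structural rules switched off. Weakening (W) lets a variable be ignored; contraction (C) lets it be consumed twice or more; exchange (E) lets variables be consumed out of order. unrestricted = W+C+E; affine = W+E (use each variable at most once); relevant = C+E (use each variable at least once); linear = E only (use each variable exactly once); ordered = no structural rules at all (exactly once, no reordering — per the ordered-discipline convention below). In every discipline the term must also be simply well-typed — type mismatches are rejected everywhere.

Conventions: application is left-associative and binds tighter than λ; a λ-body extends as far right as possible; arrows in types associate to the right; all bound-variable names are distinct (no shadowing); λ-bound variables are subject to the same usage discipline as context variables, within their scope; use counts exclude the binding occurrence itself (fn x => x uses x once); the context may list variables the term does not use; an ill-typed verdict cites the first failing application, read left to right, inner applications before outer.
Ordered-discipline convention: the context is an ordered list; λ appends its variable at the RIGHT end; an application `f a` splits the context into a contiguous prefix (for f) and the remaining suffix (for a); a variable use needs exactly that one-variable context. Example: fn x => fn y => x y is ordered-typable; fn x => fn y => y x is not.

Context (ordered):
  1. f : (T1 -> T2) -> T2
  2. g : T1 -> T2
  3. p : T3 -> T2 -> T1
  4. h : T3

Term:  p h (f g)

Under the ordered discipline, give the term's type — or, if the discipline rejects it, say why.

not well-typed under ordered — no ordered split (uses run p, h, f, g)
usage: f ×1, g ×1, p ×1, h ×1
order of uses: p, h, f, g
typing: well-typed — term : T1
per-discipline verdicts: ordered ✗, linear ✓, affine ✓, relevant ✓, unrestricted ✓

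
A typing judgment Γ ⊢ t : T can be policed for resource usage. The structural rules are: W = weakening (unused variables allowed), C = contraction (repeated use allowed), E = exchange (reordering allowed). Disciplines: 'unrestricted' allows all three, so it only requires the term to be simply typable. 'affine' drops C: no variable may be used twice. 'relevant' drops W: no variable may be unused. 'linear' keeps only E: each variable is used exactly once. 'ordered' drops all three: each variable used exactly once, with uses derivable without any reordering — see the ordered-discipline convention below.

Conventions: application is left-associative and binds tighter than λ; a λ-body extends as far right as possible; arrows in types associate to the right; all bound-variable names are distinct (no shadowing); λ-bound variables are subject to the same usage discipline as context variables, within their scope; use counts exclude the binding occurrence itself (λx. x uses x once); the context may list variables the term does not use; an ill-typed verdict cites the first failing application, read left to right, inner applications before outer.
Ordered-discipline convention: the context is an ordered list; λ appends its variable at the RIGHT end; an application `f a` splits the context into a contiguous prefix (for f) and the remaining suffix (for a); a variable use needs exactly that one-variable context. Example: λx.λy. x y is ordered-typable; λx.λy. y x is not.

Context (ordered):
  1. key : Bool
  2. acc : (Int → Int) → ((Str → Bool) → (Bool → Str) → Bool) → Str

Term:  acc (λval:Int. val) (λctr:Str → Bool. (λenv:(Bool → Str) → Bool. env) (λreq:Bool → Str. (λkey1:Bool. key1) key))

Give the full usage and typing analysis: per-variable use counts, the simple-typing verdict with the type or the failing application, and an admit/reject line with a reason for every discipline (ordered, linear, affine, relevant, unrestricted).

counts: key=1; acc=1; val (bound)=1; ctr (bound)=0; env (bound)=1; req (bound)=0; key1 (bound)=1
use order (left to right): acc, val, env, key1, key
typing: well-typed — term : Str
ordered: ✗ — needs weakening: ctr, req unused
linear: ✗ — needs weakening: ctr, req unused
affine: ✓ — key, acc, val, ctr, env, req, key1: no repeats, contraction unneeded
relevant: ✗ — needs weakening: ctr, req unused
unrestricted: ✓ — type-checks (Str) and nothing is barred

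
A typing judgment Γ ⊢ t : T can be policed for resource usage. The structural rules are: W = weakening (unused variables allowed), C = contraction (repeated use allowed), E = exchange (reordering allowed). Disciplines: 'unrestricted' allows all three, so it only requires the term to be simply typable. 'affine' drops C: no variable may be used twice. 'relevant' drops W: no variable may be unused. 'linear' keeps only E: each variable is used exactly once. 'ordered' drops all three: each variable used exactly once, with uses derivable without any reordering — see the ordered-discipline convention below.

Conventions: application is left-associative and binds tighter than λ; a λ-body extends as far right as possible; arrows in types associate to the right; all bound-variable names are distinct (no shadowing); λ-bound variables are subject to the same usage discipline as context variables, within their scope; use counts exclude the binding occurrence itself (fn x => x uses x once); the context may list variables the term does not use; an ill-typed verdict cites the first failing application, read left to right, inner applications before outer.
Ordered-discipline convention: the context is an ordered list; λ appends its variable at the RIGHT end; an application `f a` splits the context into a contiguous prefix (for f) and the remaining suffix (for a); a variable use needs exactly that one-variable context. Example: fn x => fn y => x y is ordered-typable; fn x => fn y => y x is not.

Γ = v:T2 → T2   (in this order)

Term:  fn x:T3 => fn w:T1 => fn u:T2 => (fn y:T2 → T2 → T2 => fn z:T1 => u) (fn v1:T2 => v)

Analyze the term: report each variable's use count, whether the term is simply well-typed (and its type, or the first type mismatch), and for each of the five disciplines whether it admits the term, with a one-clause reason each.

usage: v ×1; x [bound] ×0; w [bound] ×0; u [bound] ×1; y [bound] ×0; z [bound] ×0; v1 [bound] ×0
order of uses: u, v
typing: well-typed — term : T3 → T1 → T2 → T1 → T2
ordered: ✗ — x, w, y, z, v1 left unused
linear: ✗ — x, w, y, z, v1 left unused
affine: ✓ — no duplicate uses among v, x, w, u, y, z, v1
relevant: ✗ — x, w, y, z, v1 left unused
unrestricted: ✓ — type-checks (T3 → T1 → T2 → T1 → T2) and nothing is barred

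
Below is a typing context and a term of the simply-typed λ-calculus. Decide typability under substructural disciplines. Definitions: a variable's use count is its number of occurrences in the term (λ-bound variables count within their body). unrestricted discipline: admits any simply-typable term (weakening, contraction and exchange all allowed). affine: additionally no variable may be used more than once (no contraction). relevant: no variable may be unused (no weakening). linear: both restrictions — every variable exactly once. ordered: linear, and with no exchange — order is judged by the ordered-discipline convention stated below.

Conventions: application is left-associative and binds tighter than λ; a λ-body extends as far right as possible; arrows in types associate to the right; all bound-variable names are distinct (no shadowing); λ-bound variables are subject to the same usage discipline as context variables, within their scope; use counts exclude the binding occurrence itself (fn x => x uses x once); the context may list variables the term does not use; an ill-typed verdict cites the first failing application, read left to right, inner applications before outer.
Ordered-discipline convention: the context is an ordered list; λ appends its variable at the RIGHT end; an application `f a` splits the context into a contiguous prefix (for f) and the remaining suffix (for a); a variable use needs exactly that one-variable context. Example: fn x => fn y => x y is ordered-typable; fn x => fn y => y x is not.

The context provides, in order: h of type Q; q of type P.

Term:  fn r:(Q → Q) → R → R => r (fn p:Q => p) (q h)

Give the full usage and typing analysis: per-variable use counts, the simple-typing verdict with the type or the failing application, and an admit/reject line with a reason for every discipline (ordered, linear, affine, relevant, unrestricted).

counts: h=1, q=1, r (λ-bound)=1, p (λ-bound)=1
use order (left to right): r, p, q, h
typing: ill-typed: non-arrow in function slot: P
ordered ✗ (the type mismatch rejects it)
linear ✗ (not simply typable)
affine ✗ (fails simple typing)
relevant ✗ (a type mismatch blocks all five)
unrestricted ✗ (the type mismatch rejects it)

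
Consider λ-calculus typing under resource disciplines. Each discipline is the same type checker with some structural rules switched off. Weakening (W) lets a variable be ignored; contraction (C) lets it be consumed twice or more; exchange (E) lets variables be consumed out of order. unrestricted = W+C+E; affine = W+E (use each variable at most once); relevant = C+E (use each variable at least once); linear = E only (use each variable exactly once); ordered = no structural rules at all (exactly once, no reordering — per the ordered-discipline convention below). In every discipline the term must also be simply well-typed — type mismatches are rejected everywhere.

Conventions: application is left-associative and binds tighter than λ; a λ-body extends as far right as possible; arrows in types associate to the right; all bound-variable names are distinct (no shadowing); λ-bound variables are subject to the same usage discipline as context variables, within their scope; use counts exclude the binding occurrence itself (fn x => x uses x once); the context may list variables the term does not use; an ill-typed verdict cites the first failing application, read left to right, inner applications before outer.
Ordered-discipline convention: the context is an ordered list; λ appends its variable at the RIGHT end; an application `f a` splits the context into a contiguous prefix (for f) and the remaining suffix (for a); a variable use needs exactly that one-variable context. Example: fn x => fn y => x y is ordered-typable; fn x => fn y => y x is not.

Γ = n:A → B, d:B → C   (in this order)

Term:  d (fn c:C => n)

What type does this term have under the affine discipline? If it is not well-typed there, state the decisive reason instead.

not well-typed under affine — not simply typable
counts: n=1, d=1, c [bound]=0
left-to-right use order: d, n
typing: ill-typed: an argument C → A → B mismatches the expected B
per-discipline verdicts: ordered ✗, linear ✗, affine ✗, relevant ✗, unrestricted ✗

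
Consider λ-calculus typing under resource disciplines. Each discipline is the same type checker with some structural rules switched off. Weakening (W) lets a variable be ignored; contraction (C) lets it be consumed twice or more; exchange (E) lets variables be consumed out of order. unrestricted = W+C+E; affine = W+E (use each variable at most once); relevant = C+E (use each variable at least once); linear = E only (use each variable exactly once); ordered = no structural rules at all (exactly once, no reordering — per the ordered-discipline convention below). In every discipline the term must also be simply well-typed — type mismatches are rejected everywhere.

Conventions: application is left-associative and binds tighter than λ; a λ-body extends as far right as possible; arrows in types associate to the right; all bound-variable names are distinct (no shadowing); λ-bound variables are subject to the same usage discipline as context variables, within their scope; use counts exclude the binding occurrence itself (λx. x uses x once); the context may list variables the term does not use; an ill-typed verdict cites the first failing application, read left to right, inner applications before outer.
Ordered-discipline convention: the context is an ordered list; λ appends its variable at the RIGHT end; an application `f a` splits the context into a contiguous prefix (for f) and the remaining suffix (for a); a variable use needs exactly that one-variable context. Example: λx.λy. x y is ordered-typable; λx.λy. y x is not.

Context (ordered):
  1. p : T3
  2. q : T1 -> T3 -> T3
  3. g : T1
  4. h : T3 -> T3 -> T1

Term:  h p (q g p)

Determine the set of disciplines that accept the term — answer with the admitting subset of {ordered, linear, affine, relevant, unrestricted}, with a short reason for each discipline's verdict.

admitting disciplines: relevant, unrestricted
variable uses: p=2; q=1; g=1; h=1
left-to-right use order: h, p, q, g, p
typing: the term checks, with type T1
ordered: ✗, p ×2 used more than once (contraction)
linear: ✗, p ×2 used more than once (contraction)
affine: ✗, p ×2 used more than once (contraction)
relevant: ✓, none of p, q, g, h goes unused
unrestricted: ✓, type-checks (T1) and nothing is barred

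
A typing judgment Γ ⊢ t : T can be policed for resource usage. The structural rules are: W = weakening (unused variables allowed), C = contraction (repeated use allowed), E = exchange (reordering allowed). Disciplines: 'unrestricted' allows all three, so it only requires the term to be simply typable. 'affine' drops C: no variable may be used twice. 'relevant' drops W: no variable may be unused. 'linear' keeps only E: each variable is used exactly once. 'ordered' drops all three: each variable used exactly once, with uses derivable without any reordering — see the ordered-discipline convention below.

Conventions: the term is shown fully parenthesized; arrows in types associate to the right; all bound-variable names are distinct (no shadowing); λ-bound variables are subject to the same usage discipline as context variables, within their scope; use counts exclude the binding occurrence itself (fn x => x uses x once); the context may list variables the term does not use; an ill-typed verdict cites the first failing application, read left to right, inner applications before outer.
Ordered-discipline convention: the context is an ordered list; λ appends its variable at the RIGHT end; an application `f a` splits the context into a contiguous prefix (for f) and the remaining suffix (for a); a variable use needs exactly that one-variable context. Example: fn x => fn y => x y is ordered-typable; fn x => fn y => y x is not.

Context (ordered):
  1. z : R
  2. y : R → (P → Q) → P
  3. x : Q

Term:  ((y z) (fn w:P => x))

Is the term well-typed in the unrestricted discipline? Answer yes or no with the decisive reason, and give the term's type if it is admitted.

yes — well-typed at P; no restrictions here; term : P
use counts: z=1, y=1, x=1, w [bound]=0
uses in reading order: y, z, x
typing: ✓ — P
all disciplines: ordered ✗ · linear ✗ · affine ✓ · relevant ✗ · unrestricted ✓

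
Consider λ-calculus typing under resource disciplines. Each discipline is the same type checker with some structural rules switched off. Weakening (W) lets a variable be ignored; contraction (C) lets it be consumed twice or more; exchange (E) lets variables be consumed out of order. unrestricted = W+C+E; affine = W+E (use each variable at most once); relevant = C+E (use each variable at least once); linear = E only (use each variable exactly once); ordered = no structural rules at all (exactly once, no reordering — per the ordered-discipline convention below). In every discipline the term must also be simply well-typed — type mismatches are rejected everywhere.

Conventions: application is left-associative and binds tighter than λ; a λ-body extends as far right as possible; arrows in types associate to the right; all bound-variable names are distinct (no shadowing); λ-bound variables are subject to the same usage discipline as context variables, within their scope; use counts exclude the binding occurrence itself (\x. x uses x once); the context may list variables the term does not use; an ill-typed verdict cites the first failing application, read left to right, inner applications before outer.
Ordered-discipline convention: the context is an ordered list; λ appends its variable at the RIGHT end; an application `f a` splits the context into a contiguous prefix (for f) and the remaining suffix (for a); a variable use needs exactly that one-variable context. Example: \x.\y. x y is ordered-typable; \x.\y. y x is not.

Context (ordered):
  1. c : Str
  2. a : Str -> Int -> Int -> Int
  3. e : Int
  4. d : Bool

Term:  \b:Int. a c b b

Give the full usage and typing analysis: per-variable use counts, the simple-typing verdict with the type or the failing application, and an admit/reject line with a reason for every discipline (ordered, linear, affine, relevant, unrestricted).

use counts: c ×1; a ×1; e ×0; d ×0; b (bound) ×2
uses in reading order: a, c, b, b
typing: the term checks, with type Int -> Int
ordered: ✗ — uses contraction: b ×2; needs weakening: e, d unused
linear: ✗ — uses contraction: b ×2; needs weakening: e, d unused
affine: ✗ — uses contraction: b ×2
relevant: ✗ — needs weakening: e, d unused
unrestricted: ✓ — typability at Int -> Int is all that's needed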